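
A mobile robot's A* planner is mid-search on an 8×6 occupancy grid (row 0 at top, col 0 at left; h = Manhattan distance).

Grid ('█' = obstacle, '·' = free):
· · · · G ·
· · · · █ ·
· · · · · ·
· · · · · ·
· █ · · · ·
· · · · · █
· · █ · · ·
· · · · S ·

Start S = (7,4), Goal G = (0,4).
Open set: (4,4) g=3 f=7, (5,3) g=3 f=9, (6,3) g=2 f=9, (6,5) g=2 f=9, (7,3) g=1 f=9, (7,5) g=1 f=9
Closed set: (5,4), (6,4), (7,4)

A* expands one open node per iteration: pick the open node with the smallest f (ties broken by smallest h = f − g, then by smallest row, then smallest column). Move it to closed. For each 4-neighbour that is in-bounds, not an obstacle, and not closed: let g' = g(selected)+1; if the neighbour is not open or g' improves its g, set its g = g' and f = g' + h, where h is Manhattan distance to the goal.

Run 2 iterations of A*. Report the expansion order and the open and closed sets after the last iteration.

step 1: expand (4,4) (f=7, h=4) → closed; open now [(3,4) g=4 f=7, (4,3) g=4 f=9, (4,5) g=4 f=9, (5,3) g=3 f=9, (6,3) g=2 f=9, (6,5) g=2 f=9, (7,3) g=1 f=9, (7,5) g=1 f=9]
step 2: expand (3,4) (f=7, h=3) → closed; open now [(2,4) g=5 f=7, (3,3) g=5 f=9, (3,5) g=5 f=9, (4,3) g=4 f=9, (4,5) g=4 f=9, (5,3) g=3 f=9, (6,3) g=2 f=9, (6,5) g=2 f=9, (7,3) g=1 f=9, (7,5) g=1 f=9]

order=[(4,4) → (3,4)]; open=[(2,4) g=5 f=7, (3,3) g=5 f=9, (3,5) g=5 f=9, (4,3) g=4 f=9, (4,5) g=4 f=9, (5,3) g=3 f=9, (6,3) g=2 f=9, (6,5) g=2 f=9, (7,3) g=1 f=9, (7,5) g=1 f=9]; closed=[(3,4), (4,4), (5,4), (6,4), (7,4)]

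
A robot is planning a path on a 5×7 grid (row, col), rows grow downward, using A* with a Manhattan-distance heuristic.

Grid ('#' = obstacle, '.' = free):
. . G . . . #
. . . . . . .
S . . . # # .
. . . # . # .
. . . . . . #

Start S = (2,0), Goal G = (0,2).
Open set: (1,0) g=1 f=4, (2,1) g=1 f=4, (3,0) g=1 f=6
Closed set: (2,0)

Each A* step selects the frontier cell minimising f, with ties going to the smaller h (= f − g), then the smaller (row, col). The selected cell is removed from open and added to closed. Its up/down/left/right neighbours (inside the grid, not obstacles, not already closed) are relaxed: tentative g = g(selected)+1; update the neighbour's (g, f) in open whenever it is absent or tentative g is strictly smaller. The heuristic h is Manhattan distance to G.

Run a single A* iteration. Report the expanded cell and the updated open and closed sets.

step 1: expand (1,0) (f=4, h=3) → closed; open now [(0,0) g=2 f=4, (1,1) g=2 f=4, (2,1) g=1 f=4, (3,0) g=1 f=6]

expanded=(1,0); open=[(0,0) g=2 f=4, (1,1) g=2 f=4, (2,1) g=1 f=4, (3,0) g=1 f=6]; closed=[(1,0), (2,0)]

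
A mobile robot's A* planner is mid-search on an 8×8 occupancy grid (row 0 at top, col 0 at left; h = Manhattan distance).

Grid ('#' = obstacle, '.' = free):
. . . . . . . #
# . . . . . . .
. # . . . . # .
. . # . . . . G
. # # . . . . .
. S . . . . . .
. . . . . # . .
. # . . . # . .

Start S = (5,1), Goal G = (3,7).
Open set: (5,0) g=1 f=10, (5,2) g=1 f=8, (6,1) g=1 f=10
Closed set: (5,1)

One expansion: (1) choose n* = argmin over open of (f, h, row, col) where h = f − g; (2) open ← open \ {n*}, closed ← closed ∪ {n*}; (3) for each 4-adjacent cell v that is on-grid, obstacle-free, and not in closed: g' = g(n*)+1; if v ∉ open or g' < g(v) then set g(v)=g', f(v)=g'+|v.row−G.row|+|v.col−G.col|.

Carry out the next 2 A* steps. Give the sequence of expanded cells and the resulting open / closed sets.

order=[(5,2) → (5,3)]; open=[(4,3) g=3 f=8, (5,0) g=1 f=10, (5,4) g=3 f=8, (6,1) g=1 f=10, (6,2) g=2 f=10, (6,3) g=3 f=10]; closed=[(5,1), (5,2), (5,3)]

step 1: expand (5,2) (f=8, h=7) → closed; open now [(5,0) g=1 f=10, (5,3) g=2 f=8, (6,1) g=1 f=10, (6,2) g=2 f=10]
step 2: expand (5,3) (f=8, h=6) → closed; open now [(4,3) g=3 f=8, (5,0) g=1 f=10, (5,4) g=3 f=8, (6,1) g=1 f=10, (6,2) g=2 f=10, (6,3) g=3 f=10]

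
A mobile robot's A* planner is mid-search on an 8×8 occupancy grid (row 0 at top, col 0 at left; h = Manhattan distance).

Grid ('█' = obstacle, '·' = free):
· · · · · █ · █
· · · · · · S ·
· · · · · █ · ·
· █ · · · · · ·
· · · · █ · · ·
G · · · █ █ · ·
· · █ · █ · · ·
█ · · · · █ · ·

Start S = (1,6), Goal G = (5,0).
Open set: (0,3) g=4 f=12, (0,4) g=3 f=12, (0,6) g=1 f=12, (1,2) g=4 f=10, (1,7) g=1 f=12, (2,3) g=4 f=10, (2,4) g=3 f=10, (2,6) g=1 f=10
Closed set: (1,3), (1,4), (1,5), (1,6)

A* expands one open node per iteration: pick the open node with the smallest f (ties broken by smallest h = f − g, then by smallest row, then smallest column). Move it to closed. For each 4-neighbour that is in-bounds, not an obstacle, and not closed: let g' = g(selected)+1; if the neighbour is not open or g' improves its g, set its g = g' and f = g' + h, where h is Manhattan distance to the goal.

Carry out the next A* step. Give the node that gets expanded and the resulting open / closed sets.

expanded=(1,2); open=[(0,2) g=5 f=12, (0,3) g=4 f=12, (0,4) g=3 f=12, (0,6) g=1 f=12, (1,1) g=5 f=10, (1,7) g=1 f=12, (2,2) g=5 f=10, (2,3) g=4 f=10, (2,4) g=3 f=10, (2,6) g=1 f=10]; closed=[(1,2), (1,3), (1,4), (1,5), (1,6)]

step 1: expand (1,2) (f=10, h=6) → closed; open now [(0,2) g=5 f=12, (0,3) g=4 f=12, (0,4) g=3 f=12, (0,6) g=1 f=12, (1,1) g=5 f=10, (1,7) g=1 f=12, (2,2) g=5 f=10, (2,3) g=4 f=10, (2,4) g=3 f=10, (2,6) g=1 f=10]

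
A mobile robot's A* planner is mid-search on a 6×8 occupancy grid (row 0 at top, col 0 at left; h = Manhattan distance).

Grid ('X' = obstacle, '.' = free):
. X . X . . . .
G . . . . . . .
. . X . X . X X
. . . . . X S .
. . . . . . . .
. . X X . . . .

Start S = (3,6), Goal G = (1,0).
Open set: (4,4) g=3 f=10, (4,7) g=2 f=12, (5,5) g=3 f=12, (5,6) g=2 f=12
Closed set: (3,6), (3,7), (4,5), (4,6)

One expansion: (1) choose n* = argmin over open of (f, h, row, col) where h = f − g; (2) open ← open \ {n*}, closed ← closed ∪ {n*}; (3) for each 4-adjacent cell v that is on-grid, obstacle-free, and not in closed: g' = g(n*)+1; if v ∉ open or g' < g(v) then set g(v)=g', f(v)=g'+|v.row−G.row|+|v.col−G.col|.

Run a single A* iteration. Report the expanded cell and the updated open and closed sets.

expanded=(4,4); open=[(3,4) g=4 f=10, (4,3) g=4 f=10, (4,7) g=2 f=12, (5,4) g=4 f=12, (5,5) g=3 f=12, (5,6) g=2 f=12]; closed=[(3,6), (3,7), (4,4), (4,5), (4,6)]

step 1: expand (4,4) (f=10, h=7) → closed; open now [(3,4) g=4 f=10, (4,3) g=4 f=10, (4,7) g=2 f=12, (5,4) g=4 f=12, (5,5) g=3 f=12, (5,6) g=2 f=12]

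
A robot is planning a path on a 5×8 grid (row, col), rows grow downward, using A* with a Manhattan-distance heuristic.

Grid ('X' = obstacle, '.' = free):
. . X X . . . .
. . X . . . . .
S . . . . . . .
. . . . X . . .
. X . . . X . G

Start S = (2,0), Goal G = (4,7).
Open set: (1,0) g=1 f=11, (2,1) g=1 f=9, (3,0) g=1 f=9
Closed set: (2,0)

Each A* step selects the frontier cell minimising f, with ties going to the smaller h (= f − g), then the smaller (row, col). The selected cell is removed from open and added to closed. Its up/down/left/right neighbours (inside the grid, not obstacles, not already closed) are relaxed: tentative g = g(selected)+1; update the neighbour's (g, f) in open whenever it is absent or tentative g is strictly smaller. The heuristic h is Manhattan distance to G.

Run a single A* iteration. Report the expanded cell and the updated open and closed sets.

expanded=(2,1); open=[(1,0) g=1 f=11, (1,1) g=2 f=11, (2,2) g=2 f=9, (3,0) g=1 f=9, (3,1) g=2 f=9]; closed=[(2,0), (2,1)]

step 1: expand (2,1) (f=9, h=8) → closed; open now [(1,0) g=1 f=11, (1,1) g=2 f=11, (2,2) g=2 f=9, (3,0) g=1 f=9, (3,1) g=2 f=9]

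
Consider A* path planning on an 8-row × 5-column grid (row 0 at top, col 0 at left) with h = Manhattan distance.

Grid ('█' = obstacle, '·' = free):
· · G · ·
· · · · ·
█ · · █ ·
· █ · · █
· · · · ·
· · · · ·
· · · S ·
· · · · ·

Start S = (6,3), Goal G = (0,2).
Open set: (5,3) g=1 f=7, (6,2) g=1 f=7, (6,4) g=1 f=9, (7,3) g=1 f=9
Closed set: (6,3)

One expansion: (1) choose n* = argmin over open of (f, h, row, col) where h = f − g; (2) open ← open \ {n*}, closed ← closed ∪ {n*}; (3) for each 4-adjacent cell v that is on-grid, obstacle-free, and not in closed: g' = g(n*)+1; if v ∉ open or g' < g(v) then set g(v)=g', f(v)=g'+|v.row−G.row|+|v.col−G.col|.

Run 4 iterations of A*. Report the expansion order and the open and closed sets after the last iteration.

order=[(5,3) → (4,3) → (3,3) → (3,2)]; open=[(2,2) g=5 f=7, (4,2) g=3 f=7, (4,4) g=3 f=9, (5,2) g=2 f=7, (5,4) g=2 f=9, (6,2) g=1 f=7, (6,4) g=1 f=9, (7,3) g=1 f=9]; closed=[(3,2), (3,3), (4,3), (5,3), (6,3)]

step 1: expand (5,3) (f=7, h=6) → closed; open now [(4,3) g=2 f=7, (5,2) g=2 f=7, (5,4) g=2 f=9, (6,2) g=1 f=7, (6,4) g=1 f=9, (7,3) g=1 f=9]
step 2: expand (4,3) (f=7, h=5) → closed; open now [(3,3) g=3 f=7, (4,2) g=3 f=7, (4,4) g=3 f=9, (5,2) g=2 f=7, (5,4) g=2 f=9, (6,2) g=1 f=7, (6,4) g=1 f=9, (7,3) g=1 f=9]
step 3: expand (3,3) (f=7, h=4) → closed; open now [(3,2) g=4 f=7, (4,2) g=3 f=7, (4,4) g=3 f=9, (5,2) g=2 f=7, (5,4) g=2 f=9, (6,2) g=1 f=7, (6,4) g=1 f=9, (7,3) g=1 f=9]
step 4: expand (3,2) (f=7, h=3) → closed; open now [(2,2) g=5 f=7, (4,2) g=3 f=7, (4,4) g=3 f=9, (5,2) g=2 f=7, (5,4) g=2 f=9, (6,2) g=1 f=7, (6,4) g=1 f=9, (7,3) g=1 f=9]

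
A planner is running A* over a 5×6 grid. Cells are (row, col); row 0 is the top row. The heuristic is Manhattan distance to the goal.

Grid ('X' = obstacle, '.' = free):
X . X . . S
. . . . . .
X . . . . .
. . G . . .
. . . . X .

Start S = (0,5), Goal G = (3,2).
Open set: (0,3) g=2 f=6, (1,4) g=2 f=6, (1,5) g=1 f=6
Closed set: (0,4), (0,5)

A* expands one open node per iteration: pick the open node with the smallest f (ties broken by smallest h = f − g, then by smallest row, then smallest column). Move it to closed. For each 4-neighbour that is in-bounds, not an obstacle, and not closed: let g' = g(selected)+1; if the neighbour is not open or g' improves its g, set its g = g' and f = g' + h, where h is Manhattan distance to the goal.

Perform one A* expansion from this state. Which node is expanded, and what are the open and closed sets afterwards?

expanded=(0,3); open=[(1,3) g=3 f=6, (1,4) g=2 f=6, (1,5) g=1 f=6]; closed=[(0,3), (0,4), (0,5)]

step 1: expand (0,3) (f=6, h=4) → closed; open now [(1,3) g=3 f=6, (1,4) g=2 f=6, (1,5) g=1 f=6]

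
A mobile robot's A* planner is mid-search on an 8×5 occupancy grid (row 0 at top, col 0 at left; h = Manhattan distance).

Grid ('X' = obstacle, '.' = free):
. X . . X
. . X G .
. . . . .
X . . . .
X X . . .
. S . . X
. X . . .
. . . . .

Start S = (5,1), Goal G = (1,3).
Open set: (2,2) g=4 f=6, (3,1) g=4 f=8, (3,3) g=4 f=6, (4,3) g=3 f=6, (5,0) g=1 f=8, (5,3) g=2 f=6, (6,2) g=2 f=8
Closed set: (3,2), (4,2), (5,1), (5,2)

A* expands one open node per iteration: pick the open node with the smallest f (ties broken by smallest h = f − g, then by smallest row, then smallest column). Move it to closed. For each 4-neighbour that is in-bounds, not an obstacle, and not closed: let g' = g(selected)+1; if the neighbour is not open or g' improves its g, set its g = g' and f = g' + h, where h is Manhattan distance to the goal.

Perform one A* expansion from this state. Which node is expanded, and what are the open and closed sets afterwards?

step 1: expand (2,2) (f=6, h=2) → closed; open now [(2,1) g=5 f=8, (2,3) g=5 f=6, (3,1) g=4 f=8, (3,3) g=4 f=6, (4,3) g=3 f=6, (5,0) g=1 f=8, (5,3) g=2 f=6, (6,2) g=2 f=8]

expanded=(2,2); open=[(2,1) g=5 f=8, (2,3) g=5 f=6, (3,1) g=4 f=8, (3,3) g=4 f=6, (4,3) g=3 f=6, (5,0) g=1 f=8, (5,3) g=2 f=6, (6,2) g=2 f=8]; closed=[(2,2), (3,2), (4,2), (5,1), (5,2)]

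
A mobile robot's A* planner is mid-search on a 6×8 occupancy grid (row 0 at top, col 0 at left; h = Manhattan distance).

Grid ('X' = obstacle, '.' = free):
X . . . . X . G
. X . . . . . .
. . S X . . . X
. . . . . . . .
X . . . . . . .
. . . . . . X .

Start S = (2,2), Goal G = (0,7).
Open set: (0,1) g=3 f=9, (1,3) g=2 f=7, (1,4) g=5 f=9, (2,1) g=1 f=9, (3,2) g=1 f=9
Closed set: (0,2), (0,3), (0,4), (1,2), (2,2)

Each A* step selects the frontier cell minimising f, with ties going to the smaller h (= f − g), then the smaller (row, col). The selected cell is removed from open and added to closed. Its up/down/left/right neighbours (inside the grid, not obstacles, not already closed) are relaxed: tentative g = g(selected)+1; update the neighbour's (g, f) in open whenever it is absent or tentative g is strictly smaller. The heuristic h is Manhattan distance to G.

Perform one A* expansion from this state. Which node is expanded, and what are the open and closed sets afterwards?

expanded=(1,3); open=[(0,1) g=3 f=9, (1,4) g=3 f=7, (2,1) g=1 f=9, (3,2) g=1 f=9]; closed=[(0,2), (0,3), (0,4), (1,2), (1,3), (2,2)]

step 1: expand (1,3) (f=7, h=5) → closed; open now [(0,1) g=3 f=9, (1,4) g=3 f=7, (2,1) g=1 f=9, (3,2) g=1 f=9]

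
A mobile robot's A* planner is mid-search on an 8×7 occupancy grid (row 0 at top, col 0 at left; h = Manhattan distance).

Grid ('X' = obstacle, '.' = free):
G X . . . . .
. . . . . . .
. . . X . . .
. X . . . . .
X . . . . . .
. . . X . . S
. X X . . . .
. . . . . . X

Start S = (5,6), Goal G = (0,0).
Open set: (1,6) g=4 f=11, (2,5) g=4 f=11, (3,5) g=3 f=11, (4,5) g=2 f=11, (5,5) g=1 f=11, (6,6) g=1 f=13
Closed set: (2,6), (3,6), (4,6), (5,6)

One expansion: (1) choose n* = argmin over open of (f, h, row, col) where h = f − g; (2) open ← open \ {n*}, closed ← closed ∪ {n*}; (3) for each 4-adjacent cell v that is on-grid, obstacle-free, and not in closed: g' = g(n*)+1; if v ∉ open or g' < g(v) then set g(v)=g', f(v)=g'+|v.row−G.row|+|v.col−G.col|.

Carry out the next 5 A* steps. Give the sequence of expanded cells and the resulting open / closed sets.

step 1: expand (1,6) (f=11, h=7) → closed; open now [(0,6) g=5 f=11, (1,5) g=5 f=11, (2,5) g=4 f=11, (3,5) g=3 f=11, (4,5) g=2 f=11, (5,5) g=1 f=11, (6,6) g=1 f=13]
step 2: expand (0,6) (f=11, h=6) → closed; open now [(0,5) g=6 f=11, (1,5) g=5 f=11, (2,5) g=4 f=11, (3,5) g=3 f=11, (4,5) g=2 f=11, (5,5) g=1 f=11, (6,6) g=1 f=13]
step 3: expand (0,5) (f=11, h=5) → closed; open now [(0,4) g=7 f=11, (1,5) g=5 f=11, (2,5) g=4 f=11, (3,5) g=3 f=11, (4,5) g=2 f=11, (5,5) g=1 f=11, (6,6) g=1 f=13]
step 4: expand (0,4) (f=11, h=4) → closed; open now [(0,3) g=8 f=11, (1,4) g=8 f=13, (1,5) g=5 f=11, (2,5) g=4 f=11, (3,5) g=3 f=11, (4,5) g=2 f=11, (5,5) g=1 f=11, (6,6) g=1 f=13]
step 5: expand (0,3) (f=11, h=3) → closed; open now [(0,2) g=9 f=11, (1,3) g=9 f=13, (1,4) g=8 f=13, (1,5) g=5 f=11, (2,5) g=4 f=11, (3,5) g=3 f=11, (4,5) g=2 f=11, (5,5) g=1 f=11, (6,6) g=1 f=13]

order=[(1,6) → (0,6) → (0,5) → (0,4) → (0,3)]; open=[(0,2) g=9 f=11, (1,3) g=9 f=13, (1,4) g=8 f=13, (1,5) g=5 f=11, (2,5) g=4 f=11, (3,5) g=3 f=11, (4,5) g=2 f=11, (5,5) g=1 f=11, (6,6) g=1 f=13]; closed=[(0,3), (0,4), (0,5), (0,6), (1,6), (2,6), (3,6), (4,6), (5,6)]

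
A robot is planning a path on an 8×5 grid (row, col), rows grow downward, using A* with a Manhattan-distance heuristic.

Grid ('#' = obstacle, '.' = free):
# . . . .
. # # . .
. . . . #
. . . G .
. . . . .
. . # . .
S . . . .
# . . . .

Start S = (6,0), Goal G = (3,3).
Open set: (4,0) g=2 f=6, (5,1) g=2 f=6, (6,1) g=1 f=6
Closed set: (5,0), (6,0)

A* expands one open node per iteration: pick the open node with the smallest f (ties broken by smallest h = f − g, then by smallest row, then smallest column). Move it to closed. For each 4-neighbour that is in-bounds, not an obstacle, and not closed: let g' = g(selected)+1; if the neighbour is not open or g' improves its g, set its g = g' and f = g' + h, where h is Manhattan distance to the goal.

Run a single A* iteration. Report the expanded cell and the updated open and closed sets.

expanded=(4,0); open=[(3,0) g=3 f=6, (4,1) g=3 f=6, (5,1) g=2 f=6, (6,1) g=1 f=6]; closed=[(4,0), (5,0), (6,0)]

step 1: expand (4,0) (f=6, h=4) → closed; open now [(3,0) g=3 f=6, (4,1) g=3 f=6, (5,1) g=2 f=6, (6,1) g=1 f=6]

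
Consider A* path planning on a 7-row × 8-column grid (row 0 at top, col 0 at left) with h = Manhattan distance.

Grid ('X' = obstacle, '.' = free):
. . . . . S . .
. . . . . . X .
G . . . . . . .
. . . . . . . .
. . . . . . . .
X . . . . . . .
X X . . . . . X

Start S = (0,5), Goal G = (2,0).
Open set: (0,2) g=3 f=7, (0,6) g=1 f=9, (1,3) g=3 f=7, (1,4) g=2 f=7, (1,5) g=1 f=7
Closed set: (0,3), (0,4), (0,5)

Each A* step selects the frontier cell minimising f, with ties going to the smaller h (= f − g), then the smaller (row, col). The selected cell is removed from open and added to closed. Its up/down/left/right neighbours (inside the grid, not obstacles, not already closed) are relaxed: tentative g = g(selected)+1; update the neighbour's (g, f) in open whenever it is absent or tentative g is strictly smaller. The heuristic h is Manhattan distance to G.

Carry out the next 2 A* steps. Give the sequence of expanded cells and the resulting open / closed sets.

order=[(0,2) → (0,1)]; open=[(0,0) g=5 f=7, (0,6) g=1 f=9, (1,1) g=5 f=7, (1,2) g=4 f=7, (1,3) g=3 f=7, (1,4) g=2 f=7, (1,5) g=1 f=7]; closed=[(0,1), (0,2), (0,3), (0,4), (0,5)]

step 1: expand (0,2) (f=7, h=4) → closed; open now [(0,1) g=4 f=7, (0,6) g=1 f=9, (1,2) g=4 f=7, (1,3) g=3 f=7, (1,4) g=2 f=7, (1,5) g=1 f=7]
step 2: expand (0,1) (f=7, h=3) → closed; open now [(0,0) g=5 f=7, (0,6) g=1 f=9, (1,1) g=5 f=7, (1,2) g=4 f=7, (1,3) g=3 f=7, (1,4) g=2 f=7, (1,5) g=1 f=7]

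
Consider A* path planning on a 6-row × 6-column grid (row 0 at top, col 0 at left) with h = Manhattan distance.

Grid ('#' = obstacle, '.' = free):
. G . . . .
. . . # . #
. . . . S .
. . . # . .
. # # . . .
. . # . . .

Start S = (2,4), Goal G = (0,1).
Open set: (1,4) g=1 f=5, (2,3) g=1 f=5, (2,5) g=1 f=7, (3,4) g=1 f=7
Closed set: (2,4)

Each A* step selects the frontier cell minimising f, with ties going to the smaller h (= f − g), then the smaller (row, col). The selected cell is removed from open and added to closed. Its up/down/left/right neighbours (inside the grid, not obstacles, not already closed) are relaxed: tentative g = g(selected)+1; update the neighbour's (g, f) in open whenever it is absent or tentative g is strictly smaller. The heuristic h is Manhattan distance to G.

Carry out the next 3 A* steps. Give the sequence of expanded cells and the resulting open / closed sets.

order=[(1,4) → (0,4) → (0,3)]; open=[(0,2) g=4 f=5, (0,5) g=3 f=7, (2,3) g=1 f=5, (2,5) g=1 f=7, (3,4) g=1 f=7]; closed=[(0,3), (0,4), (1,4), (2,4)]

step 1: expand (1,4) (f=5, h=4) → closed; open now [(0,4) g=2 f=5, (2,3) g=1 f=5, (2,5) g=1 f=7, (3,4) g=1 f=7]
step 2: expand (0,4) (f=5, h=3) → closed; open now [(0,3) g=3 f=5, (0,5) g=3 f=7, (2,3) g=1 f=5, (2,5) g=1 f=7, (3,4) g=1 f=7]
step 3: expand (0,3) (f=5, h=2) → closed; open now [(0,2) g=4 f=5, (0,5) g=3 f=7, (2,3) g=1 f=5, (2,5) g=1 f=7, (3,4) g=1 f=7]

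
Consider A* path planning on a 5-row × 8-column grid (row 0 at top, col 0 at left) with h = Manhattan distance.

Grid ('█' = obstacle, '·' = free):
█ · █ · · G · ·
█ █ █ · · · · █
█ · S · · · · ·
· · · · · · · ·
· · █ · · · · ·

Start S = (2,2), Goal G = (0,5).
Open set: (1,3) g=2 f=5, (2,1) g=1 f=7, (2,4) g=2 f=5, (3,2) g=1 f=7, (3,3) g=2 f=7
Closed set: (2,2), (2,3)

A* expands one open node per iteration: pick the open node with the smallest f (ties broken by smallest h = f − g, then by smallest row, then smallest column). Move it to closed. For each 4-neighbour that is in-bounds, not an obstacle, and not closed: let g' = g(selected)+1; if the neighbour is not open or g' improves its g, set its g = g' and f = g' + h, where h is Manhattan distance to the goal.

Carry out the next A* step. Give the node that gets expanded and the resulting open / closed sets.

expanded=(1,3); open=[(0,3) g=3 f=5, (1,4) g=3 f=5, (2,1) g=1 f=7, (2,4) g=2 f=5, (3,2) g=1 f=7, (3,3) g=2 f=7]; closed=[(1,3), (2,2), (2,3)]

step 1: expand (1,3) (f=5, h=3) → closed; open now [(0,3) g=3 f=5, (1,4) g=3 f=5, (2,1) g=1 f=7, (2,4) g=2 f=5, (3,2) g=1 f=7, (3,3) g=2 f=7]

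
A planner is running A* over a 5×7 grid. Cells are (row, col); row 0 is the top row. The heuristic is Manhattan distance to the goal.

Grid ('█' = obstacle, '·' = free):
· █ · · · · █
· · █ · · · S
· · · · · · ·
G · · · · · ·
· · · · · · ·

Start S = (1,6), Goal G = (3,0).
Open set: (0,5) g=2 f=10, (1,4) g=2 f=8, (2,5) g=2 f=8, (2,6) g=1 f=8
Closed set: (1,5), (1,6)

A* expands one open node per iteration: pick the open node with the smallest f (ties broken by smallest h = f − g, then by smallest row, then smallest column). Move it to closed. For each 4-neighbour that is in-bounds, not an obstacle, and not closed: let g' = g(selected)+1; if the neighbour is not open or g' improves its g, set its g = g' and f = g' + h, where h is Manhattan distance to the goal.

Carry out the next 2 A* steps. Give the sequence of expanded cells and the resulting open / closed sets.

step 1: expand (1,4) (f=8, h=6) → closed; open now [(0,4) g=3 f=10, (0,5) g=2 f=10, (1,3) g=3 f=8, (2,4) g=3 f=8, (2,5) g=2 f=8, (2,6) g=1 f=8]
step 2: expand (1,3) (f=8, h=5) → closed; open now [(0,3) g=4 f=10, (0,4) g=3 f=10, (0,5) g=2 f=10, (2,3) g=4 f=8, (2,4) g=3 f=8, (2,5) g=2 f=8, (2,6) g=1 f=8]

order=[(1,4) → (1,3)]; open=[(0,3) g=4 f=10, (0,4) g=3 f=10, (0,5) g=2 f=10, (2,3) g=4 f=8, (2,4) g=3 f=8, (2,5) g=2 f=8, (2,6) g=1 f=8]; closed=[(1,3), (1,4), (1,5), (1,6)]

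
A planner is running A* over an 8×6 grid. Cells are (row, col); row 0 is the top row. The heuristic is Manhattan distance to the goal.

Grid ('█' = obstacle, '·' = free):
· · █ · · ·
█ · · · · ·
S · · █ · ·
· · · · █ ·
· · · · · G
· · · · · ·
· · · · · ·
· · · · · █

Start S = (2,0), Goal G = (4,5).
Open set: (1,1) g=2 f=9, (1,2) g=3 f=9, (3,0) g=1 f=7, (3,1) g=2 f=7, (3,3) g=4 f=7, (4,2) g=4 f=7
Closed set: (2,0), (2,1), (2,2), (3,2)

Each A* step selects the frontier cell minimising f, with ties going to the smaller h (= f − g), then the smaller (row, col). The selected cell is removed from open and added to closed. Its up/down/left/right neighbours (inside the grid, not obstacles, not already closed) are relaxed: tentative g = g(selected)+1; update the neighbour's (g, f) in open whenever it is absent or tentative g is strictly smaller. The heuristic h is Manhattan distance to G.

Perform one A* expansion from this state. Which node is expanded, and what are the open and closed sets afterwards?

step 1: expand (3,3) (f=7, h=3) → closed; open now [(1,1) g=2 f=9, (1,2) g=3 f=9, (3,0) g=1 f=7, (3,1) g=2 f=7, (4,2) g=4 f=7, (4,3) g=5 f=7]

expanded=(3,3); open=[(1,1) g=2 f=9, (1,2) g=3 f=9, (3,0) g=1 f=7, (3,1) g=2 f=7, (4,2) g=4 f=7, (4,3) g=5 f=7]; closed=[(2,0), (2,1), (2,2), (3,2), (3,3)]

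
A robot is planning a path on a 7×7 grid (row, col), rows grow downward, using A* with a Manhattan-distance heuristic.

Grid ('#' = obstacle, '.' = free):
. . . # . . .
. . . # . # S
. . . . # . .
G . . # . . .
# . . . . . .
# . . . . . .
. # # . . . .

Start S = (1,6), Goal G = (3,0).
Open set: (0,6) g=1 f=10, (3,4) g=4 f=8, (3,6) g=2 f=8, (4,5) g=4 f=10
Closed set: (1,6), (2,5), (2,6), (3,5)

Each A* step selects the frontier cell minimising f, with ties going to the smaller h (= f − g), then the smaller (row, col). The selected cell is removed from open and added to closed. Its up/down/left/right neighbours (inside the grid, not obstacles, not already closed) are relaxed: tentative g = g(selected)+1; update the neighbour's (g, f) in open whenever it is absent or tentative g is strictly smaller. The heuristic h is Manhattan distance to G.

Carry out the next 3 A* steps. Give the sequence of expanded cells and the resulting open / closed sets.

step 1: expand (3,4) (f=8, h=4) → closed; open now [(0,6) g=1 f=10, (3,6) g=2 f=8, (4,4) g=5 f=10, (4,5) g=4 f=10]
step 2: expand (3,6) (f=8, h=6) → closed; open now [(0,6) g=1 f=10, (4,4) g=5 f=10, (4,5) g=4 f=10, (4,6) g=3 f=10]
step 3: expand (4,4) (f=10, h=5) → closed; open now [(0,6) g=1 f=10, (4,3) g=6 f=10, (4,5) g=4 f=10, (4,6) g=3 f=10, (5,4) g=6 f=12]

order=[(3,4) → (3,6) → (4,4)]; open=[(0,6) g=1 f=10, (4,3) g=6 f=10, (4,5) g=4 f=10, (4,6) g=3 f=10, (5,4) g=6 f=12]; closed=[(1,6), (2,5), (2,6), (3,4), (3,5), (3,6), (4,4)]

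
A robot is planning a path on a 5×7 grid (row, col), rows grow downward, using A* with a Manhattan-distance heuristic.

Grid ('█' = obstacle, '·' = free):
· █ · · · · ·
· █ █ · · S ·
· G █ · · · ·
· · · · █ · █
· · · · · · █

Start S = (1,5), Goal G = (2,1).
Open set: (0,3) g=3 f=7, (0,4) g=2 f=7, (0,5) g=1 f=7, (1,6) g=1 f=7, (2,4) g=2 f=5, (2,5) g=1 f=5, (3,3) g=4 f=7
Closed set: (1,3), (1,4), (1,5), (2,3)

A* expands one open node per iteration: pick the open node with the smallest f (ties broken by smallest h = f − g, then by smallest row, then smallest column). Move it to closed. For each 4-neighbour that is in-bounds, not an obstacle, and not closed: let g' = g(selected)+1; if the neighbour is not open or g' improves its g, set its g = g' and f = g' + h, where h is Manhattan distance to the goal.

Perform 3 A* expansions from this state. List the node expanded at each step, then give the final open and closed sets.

step 1: expand (2,4) (f=5, h=3) → closed; open now [(0,3) g=3 f=7, (0,4) g=2 f=7, (0,5) g=1 f=7, (1,6) g=1 f=7, (2,5) g=1 f=5, (3,3) g=4 f=7]
step 2: expand (2,5) (f=5, h=4) → closed; open now [(0,3) g=3 f=7, (0,4) g=2 f=7, (0,5) g=1 f=7, (1,6) g=1 f=7, (2,6) g=2 f=7, (3,3) g=4 f=7, (3,5) g=2 f=7]
step 3: expand (3,3) (f=7, h=3) → closed; open now [(0,3) g=3 f=7, (0,4) g=2 f=7, (0,5) g=1 f=7, (1,6) g=1 f=7, (2,6) g=2 f=7, (3,2) g=5 f=7, (3,5) g=2 f=7, (4,3) g=5 f=9]

order=[(2,4) → (2,5) → (3,3)]; open=[(0,3) g=3 f=7, (0,4) g=2 f=7, (0,5) g=1 f=7, (1,6) g=1 f=7, (2,6) g=2 f=7, (3,2) g=5 f=7, (3,5) g=2 f=7, (4,3) g=5 f=9]; closed=[(1,3), (1,4), (1,5), (2,3), (2,4), (2,5), (3,3)]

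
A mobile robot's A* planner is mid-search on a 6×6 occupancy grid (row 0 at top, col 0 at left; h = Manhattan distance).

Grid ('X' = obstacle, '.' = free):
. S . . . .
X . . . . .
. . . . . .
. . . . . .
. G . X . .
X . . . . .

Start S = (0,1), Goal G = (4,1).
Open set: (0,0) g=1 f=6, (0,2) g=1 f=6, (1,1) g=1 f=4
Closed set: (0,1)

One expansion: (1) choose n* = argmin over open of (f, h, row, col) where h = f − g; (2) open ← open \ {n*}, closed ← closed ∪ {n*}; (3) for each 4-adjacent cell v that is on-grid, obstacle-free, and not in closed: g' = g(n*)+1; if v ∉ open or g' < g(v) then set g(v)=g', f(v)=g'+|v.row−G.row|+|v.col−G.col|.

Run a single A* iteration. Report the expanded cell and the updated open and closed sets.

step 1: expand (1,1) (f=4, h=3) → closed; open now [(0,0) g=1 f=6, (0,2) g=1 f=6, (1,2) g=2 f=6, (2,1) g=2 f=4]

expanded=(1,1); open=[(0,0) g=1 f=6, (0,2) g=1 f=6, (1,2) g=2 f=6, (2,1) g=2 f=4]; closed=[(0,1), (1,1)]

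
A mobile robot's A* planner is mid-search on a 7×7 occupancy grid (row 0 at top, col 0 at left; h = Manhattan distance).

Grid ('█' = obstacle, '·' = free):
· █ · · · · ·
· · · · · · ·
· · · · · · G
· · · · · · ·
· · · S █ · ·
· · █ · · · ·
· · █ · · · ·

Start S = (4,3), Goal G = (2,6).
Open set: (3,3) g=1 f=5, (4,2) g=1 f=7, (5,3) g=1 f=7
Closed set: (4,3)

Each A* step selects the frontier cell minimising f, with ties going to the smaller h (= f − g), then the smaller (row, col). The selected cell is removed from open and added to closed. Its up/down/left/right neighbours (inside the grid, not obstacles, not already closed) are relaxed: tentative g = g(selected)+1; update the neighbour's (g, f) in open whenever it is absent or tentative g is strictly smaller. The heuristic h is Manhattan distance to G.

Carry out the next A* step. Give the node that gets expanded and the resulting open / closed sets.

step 1: expand (3,3) (f=5, h=4) → closed; open now [(2,3) g=2 f=5, (3,2) g=2 f=7, (3,4) g=2 f=5, (4,2) g=1 f=7, (5,3) g=1 f=7]

expanded=(3,3); open=[(2,3) g=2 f=5, (3,2) g=2 f=7, (3,4) g=2 f=5, (4,2) g=1 f=7, (5,3) g=1 f=7]; closed=[(3,3), (4,3)]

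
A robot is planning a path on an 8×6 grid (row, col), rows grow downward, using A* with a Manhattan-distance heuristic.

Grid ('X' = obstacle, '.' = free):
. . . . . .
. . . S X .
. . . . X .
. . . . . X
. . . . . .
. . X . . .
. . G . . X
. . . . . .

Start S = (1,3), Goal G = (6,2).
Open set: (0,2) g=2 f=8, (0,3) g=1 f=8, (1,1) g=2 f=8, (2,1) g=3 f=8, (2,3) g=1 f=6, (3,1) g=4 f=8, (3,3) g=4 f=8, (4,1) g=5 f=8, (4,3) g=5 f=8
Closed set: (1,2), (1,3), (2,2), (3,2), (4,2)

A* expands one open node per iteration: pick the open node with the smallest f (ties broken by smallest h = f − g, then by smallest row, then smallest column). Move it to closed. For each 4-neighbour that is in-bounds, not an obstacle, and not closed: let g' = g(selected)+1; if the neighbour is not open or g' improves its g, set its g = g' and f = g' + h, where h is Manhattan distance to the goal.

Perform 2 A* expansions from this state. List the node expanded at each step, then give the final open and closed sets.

order=[(2,3) → (3,3)]; open=[(0,2) g=2 f=8, (0,3) g=1 f=8, (1,1) g=2 f=8, (2,1) g=3 f=8, (3,1) g=4 f=8, (3,4) g=3 f=8, (4,1) g=5 f=8, (4,3) g=3 f=6]; closed=[(1,2), (1,3), (2,2), (2,3), (3,2), (3,3), (4,2)]

step 1: expand (2,3) (f=6, h=5) → closed; open now [(0,2) g=2 f=8, (0,3) g=1 f=8, (1,1) g=2 f=8, (2,1) g=3 f=8, (3,1) g=4 f=8, (3,3) g=2 f=6, (4,1) g=5 f=8, (4,3) g=5 f=8]
step 2: expand (3,3) (f=6, h=4) → closed; open now [(0,2) g=2 f=8, (0,3) g=1 f=8, (1,1) g=2 f=8, (2,1) g=3 f=8, (3,1) g=4 f=8, (3,4) g=3 f=8, (4,1) g=5 f=8, (4,3) g=3 f=6]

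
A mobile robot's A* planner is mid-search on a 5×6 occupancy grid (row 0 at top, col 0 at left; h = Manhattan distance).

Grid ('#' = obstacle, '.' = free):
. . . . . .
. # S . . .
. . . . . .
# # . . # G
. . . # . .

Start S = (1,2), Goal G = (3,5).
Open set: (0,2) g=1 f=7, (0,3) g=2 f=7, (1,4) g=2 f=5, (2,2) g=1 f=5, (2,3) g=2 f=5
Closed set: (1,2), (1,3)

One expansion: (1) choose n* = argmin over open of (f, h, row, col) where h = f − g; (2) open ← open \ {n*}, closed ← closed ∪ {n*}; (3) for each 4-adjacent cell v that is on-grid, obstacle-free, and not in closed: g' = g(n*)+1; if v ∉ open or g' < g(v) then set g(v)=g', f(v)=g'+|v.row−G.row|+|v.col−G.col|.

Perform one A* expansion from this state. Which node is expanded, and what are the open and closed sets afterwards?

step 1: expand (1,4) (f=5, h=3) → closed; open now [(0,2) g=1 f=7, (0,3) g=2 f=7, (0,4) g=3 f=7, (1,5) g=3 f=5, (2,2) g=1 f=5, (2,3) g=2 f=5, (2,4) g=3 f=5]

expanded=(1,4); open=[(0,2) g=1 f=7, (0,3) g=2 f=7, (0,4) g=3 f=7, (1,5) g=3 f=5, (2,2) g=1 f=5, (2,3) g=2 f=5, (2,4) g=3 f=5]; closed=[(1,2), (1,3), (1,4)]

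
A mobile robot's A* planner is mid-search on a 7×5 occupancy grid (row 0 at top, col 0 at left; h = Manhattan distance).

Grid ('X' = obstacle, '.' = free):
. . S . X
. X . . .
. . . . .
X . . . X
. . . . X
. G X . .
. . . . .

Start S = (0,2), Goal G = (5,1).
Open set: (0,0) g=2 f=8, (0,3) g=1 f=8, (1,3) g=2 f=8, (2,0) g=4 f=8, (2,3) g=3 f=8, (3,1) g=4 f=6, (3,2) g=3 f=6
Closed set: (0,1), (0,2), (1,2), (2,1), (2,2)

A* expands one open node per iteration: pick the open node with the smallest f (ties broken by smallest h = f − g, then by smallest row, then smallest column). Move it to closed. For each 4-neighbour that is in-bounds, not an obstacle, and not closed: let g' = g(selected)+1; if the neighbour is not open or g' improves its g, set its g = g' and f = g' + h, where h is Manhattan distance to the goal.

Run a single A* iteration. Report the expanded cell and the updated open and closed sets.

step 1: expand (3,1) (f=6, h=2) → closed; open now [(0,0) g=2 f=8, (0,3) g=1 f=8, (1,3) g=2 f=8, (2,0) g=4 f=8, (2,3) g=3 f=8, (3,2) g=3 f=6, (4,1) g=5 f=6]

expanded=(3,1); open=[(0,0) g=2 f=8, (0,3) g=1 f=8, (1,3) g=2 f=8, (2,0) g=4 f=8, (2,3) g=3 f=8, (3,2) g=3 f=6, (4,1) g=5 f=6]; closed=[(0,1), (0,2), (1,2), (2,1), (2,2), (3,1)]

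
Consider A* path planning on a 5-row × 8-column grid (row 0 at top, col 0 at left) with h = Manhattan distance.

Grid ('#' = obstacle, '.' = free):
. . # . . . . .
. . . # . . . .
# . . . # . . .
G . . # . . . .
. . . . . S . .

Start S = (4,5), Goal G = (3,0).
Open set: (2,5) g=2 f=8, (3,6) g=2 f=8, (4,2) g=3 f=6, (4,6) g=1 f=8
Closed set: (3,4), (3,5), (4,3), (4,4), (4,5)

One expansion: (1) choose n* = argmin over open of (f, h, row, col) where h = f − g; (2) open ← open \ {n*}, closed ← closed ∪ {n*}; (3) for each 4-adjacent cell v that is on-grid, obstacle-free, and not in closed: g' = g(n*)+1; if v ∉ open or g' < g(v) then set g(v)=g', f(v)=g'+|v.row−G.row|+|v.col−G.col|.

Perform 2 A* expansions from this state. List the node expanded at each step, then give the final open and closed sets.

step 1: expand (4,2) (f=6, h=3) → closed; open now [(2,5) g=2 f=8, (3,2) g=4 f=6, (3,6) g=2 f=8, (4,1) g=4 f=6, (4,6) g=1 f=8]
step 2: expand (3,2) (f=6, h=2) → closed; open now [(2,2) g=5 f=8, (2,5) g=2 f=8, (3,1) g=5 f=6, (3,6) g=2 f=8, (4,1) g=4 f=6, (4,6) g=1 f=8]

order=[(4,2) → (3,2)]; open=[(2,2) g=5 f=8, (2,5) g=2 f=8, (3,1) g=5 f=6, (3,6) g=2 f=8, (4,1) g=4 f=6, (4,6) g=1 f=8]; closed=[(3,2), (3,4), (3,5), (4,2), (4,3), (4,4), (4,5)]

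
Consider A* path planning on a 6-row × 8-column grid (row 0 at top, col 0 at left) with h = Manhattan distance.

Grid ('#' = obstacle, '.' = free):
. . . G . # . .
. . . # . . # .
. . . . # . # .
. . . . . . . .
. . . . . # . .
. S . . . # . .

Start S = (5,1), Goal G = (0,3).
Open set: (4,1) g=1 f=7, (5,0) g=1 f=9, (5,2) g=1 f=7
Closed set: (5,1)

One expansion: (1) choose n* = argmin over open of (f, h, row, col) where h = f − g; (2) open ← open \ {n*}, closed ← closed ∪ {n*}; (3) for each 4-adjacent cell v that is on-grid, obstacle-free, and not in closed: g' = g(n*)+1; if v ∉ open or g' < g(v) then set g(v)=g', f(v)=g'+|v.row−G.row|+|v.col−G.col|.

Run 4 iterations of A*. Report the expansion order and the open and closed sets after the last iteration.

step 1: expand (4,1) (f=7, h=6) → closed; open now [(3,1) g=2 f=7, (4,0) g=2 f=9, (4,2) g=2 f=7, (5,0) g=1 f=9, (5,2) g=1 f=7]
step 2: expand (3,1) (f=7, h=5) → closed; open now [(2,1) g=3 f=7, (3,0) g=3 f=9, (3,2) g=3 f=7, (4,0) g=2 f=9, (4,2) g=2 f=7, (5,0) g=1 f=9, (5,2) g=1 f=7]
step 3: expand (2,1) (f=7, h=4) → closed; open now [(1,1) g=4 f=7, (2,0) g=4 f=9, (2,2) g=4 f=7, (3,0) g=3 f=9, (3,2) g=3 f=7, (4,0) g=2 f=9, (4,2) g=2 f=7, (5,0) g=1 f=9, (5,2) g=1 f=7]
step 4: expand (1,1) (f=7, h=3) → closed; open now [(0,1) g=5 f=7, (1,0) g=5 f=9, (1,2) g=5 f=7, (2,0) g=4 f=9, (2,2) g=4 f=7, (3,0) g=3 f=9, (3,2) g=3 f=7, (4,0) g=2 f=9, (4,2) g=2 f=7, (5,0) g=1 f=9, (5,2) g=1 f=7]

order=[(4,1) → (3,1) → (2,1) → (1,1)]; open=[(0,1) g=5 f=7, (1,0) g=5 f=9, (1,2) g=5 f=7, (2,0) g=4 f=9, (2,2) g=4 f=7, (3,0) g=3 f=9, (3,2) g=3 f=7, (4,0) g=2 f=9, (4,2) g=2 f=7, (5,0) g=1 f=9, (5,2) g=1 f=7]; closed=[(1,1), (2,1), (3,1), (4,1), (5,1)]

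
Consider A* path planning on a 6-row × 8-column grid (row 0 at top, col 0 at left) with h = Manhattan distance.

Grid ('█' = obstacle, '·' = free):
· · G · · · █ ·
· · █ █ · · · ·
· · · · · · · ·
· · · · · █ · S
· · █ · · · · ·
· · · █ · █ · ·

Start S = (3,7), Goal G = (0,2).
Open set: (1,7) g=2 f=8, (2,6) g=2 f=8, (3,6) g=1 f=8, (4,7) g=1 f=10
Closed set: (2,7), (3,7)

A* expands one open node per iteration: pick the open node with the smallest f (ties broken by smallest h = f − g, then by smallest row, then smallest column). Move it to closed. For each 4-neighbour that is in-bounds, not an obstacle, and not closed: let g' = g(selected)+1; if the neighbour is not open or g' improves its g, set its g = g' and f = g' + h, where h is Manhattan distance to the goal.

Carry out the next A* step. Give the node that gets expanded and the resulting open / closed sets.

expanded=(1,7); open=[(0,7) g=3 f=8, (1,6) g=3 f=8, (2,6) g=2 f=8, (3,6) g=1 f=8, (4,7) g=1 f=10]; closed=[(1,7), (2,7), (3,7)]

step 1: expand (1,7) (f=8, h=6) → closed; open now [(0,7) g=3 f=8, (1,6) g=3 f=8, (2,6) g=2 f=8, (3,6) g=1 f=8, (4,7) g=1 f=10]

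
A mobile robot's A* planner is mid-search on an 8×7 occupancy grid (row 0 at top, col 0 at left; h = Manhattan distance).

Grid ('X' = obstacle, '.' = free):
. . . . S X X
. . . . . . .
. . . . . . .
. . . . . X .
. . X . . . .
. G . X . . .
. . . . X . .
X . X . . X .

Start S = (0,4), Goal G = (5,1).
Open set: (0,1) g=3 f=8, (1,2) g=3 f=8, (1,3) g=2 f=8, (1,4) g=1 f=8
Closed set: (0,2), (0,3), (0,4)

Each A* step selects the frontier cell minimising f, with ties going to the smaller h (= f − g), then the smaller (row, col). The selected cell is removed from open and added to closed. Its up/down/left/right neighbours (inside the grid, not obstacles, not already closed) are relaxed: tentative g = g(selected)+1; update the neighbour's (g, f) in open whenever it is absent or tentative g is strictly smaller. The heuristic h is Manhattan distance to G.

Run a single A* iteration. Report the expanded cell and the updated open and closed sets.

step 1: expand (0,1) (f=8, h=5) → closed; open now [(0,0) g=4 f=10, (1,1) g=4 f=8, (1,2) g=3 f=8, (1,3) g=2 f=8, (1,4) g=1 f=8]

expanded=(0,1); open=[(0,0) g=4 f=10, (1,1) g=4 f=8, (1,2) g=3 f=8, (1,3) g=2 f=8, (1,4) g=1 f=8]; closed=[(0,1), (0,2), (0,3), (0,4)]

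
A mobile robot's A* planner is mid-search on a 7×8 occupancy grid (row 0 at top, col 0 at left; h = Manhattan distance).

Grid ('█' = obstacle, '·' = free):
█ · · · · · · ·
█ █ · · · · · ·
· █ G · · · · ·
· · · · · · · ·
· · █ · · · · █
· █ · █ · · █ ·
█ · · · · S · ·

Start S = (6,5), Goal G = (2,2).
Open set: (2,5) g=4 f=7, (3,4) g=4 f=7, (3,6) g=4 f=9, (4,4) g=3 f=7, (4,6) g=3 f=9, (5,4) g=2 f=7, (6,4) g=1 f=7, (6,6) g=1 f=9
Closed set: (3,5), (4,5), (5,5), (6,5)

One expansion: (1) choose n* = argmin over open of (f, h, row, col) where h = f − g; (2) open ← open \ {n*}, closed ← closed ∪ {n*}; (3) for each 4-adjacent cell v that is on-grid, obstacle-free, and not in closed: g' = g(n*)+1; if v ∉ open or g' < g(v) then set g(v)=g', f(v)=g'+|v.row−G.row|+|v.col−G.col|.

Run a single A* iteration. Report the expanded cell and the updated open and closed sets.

expanded=(2,5); open=[(1,5) g=5 f=9, (2,4) g=5 f=7, (2,6) g=5 f=9, (3,4) g=4 f=7, (3,6) g=4 f=9, (4,4) g=3 f=7, (4,6) g=3 f=9, (5,4) g=2 f=7, (6,4) g=1 f=7, (6,6) g=1 f=9]; closed=[(2,5), (3,5), (4,5), (5,5), (6,5)]

step 1: expand (2,5) (f=7, h=3) → closed; open now [(1,5) g=5 f=9, (2,4) g=5 f=7, (2,6) g=5 f=9, (3,4) g=4 f=7, (3,6) g=4 f=9, (4,4) g=3 f=7, (4,6) g=3 f=9, (5,4) g=2 f=7, (6,4) g=1 f=7, (6,6) g=1 f=9]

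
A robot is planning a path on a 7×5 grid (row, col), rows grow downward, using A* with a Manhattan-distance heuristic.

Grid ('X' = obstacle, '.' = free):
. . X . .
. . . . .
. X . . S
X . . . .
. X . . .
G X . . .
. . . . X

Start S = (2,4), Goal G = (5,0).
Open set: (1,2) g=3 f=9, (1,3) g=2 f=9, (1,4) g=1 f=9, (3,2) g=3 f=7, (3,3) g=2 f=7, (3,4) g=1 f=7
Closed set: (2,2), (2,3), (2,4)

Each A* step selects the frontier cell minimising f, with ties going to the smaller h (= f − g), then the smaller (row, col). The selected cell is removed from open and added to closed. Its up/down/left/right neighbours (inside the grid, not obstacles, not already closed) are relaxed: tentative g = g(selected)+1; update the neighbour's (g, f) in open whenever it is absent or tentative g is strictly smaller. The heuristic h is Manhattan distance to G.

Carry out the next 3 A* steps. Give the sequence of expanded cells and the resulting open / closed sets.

order=[(3,2) → (3,1) → (4,2)]; open=[(1,2) g=3 f=9, (1,3) g=2 f=9, (1,4) g=1 f=9, (3,3) g=2 f=7, (3,4) g=1 f=7, (4,3) g=5 f=9, (5,2) g=5 f=7]; closed=[(2,2), (2,3), (2,4), (3,1), (3,2), (4,2)]

step 1: expand (3,2) (f=7, h=4) → closed; open now [(1,2) g=3 f=9, (1,3) g=2 f=9, (1,4) g=1 f=9, (3,1) g=4 f=7, (3,3) g=2 f=7, (3,4) g=1 f=7, (4,2) g=4 f=7]
step 2: expand (3,1) (f=7, h=3) → closed; open now [(1,2) g=3 f=9, (1,3) g=2 f=9, (1,4) g=1 f=9, (3,3) g=2 f=7, (3,4) g=1 f=7, (4,2) g=4 f=7]
step 3: expand (4,2) (f=7, h=3) → closed; open now [(1,2) g=3 f=9, (1,3) g=2 f=9, (1,4) g=1 f=9, (3,3) g=2 f=7, (3,4) g=1 f=7, (4,3) g=5 f=9, (5,2) g=5 f=7]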